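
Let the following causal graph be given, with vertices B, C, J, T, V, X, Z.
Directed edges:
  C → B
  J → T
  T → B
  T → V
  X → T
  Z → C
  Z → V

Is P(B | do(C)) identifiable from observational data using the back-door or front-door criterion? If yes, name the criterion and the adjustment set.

P(B|do(C)): backdoor, adjust for ∅.

desc(C)\{C}={B}; candidates ⊆ {J,T,V,X,Z}.
∅: C⊥B given ∅ in G with C→· removed — back-door holds.
P(B|do(C)) = P(B|C) — no adjustment needed.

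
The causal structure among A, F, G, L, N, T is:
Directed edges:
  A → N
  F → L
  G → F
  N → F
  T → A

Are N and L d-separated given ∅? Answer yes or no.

Bayes-Ball from N | ∅ reaches {A,F,L,T}.
L ∈ reach(N|∅) ⇒ N ⊥̸ L | ∅.

No — N and L are d-connected given ∅.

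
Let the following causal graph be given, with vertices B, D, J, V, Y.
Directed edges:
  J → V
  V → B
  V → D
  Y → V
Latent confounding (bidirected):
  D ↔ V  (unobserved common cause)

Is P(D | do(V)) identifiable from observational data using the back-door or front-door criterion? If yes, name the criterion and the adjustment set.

desc(V)\{V}={B,D}; candidates ⊆ {J,Y}.
V↔D: latent back-door arc(s) into V.
size 0: {}; under {} V still reaches {D,J,Y} ∋ D.
size 1: {J}, {Y}; under {J} V still reaches {D,Y} ∋ D.
size 2: {J,Y}; under {J,Y} V still reaches {D} ∋ D.
V↔D cannot be blocked by any observed set — no back-door set.
No mediator lies on a directed V→…→D path.
Neither criterion identifies P(D|do(V)) in this graph.

P(D|do(V)): not identifiable (no BD/FD set).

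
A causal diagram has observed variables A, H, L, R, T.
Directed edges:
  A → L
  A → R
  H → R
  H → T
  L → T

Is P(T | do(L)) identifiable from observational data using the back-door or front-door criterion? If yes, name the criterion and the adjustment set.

P(T|do(L)): backdoor, adjust for ∅.

desc(L)\{L}={T}; candidates ⊆ {A,H,R}.
∅: L⊥T given ∅ in G with L→· removed — back-door holds.
P(T|do(L)) = P(T|L) — no adjustment needed.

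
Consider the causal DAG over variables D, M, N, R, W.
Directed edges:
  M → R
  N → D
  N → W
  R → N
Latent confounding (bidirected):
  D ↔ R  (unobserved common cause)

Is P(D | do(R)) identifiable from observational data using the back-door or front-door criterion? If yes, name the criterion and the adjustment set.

P(D|do(R)): frontdoor, adjust for {N}.

desc(R)\{R}={D,N,W}; candidates ⊆ {M}.
R↔D: latent back-door arc(s) into R.
size 0: {}; under {} R still reaches {D,M} ∋ D.
size 1: {M}; under {M} R still reaches {D} ∋ D.
R↔D cannot be blocked by any observed set — no back-door set.
{N}: (i) intercepts every directed R→D path; (ii) no back-door R→{N}; (iii) {R} blocks every back-door {N}→D. Front-door holds.
P(D|do(R)) = Σ_{N} P(N|R) Σ_{R'} P(D|N,R')P(R').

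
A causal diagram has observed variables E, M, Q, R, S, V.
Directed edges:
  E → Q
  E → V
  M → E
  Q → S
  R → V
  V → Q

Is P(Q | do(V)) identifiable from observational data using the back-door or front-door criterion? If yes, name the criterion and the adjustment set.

desc(V)\{V}={Q,S}; candidates ⊆ {E,M,R}.
size 0: {}; under {} V still reaches {E,M,Q,R,S} ∋ Q.
{E}: V⊥Q given {E} in G with V→· removed — back-door holds.
P(Q|do(V)) = Σ_{E} P(Q|V,E)·P(E).

P(Q|do(V)): backdoor, adjust for {E}.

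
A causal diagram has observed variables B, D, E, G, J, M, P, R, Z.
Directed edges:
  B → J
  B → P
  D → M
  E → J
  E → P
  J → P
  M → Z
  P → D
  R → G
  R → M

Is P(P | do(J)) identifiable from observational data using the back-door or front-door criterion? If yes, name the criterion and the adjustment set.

desc(J)\{J}={D,M,P,Z}; candidates ⊆ {B,E,G,R}.
size 0: {}; under {} J still reaches {B,D,E,M,P,Z} ∋ P.
size 1: {B}, {E}, {G} …(+1); under {B} J still reaches {D,E,M,P,Z} ∋ P.
{B,E}: J⊥P given {B,E} in G with J→· removed — back-door holds.
P(P|do(J)) = Σ_{B,E} P(P|J,B,E)·P(B,E).

P(P|do(J)): backdoor, adjust for {B, E}.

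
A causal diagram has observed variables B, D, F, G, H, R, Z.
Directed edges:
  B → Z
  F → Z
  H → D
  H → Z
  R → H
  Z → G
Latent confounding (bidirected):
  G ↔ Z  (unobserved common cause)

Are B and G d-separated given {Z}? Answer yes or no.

Bayes-Ball from B | {Z} reaches {D,F,G,H,R}.
G ∈ reach(B|{Z}) ⇒ B ⊥̸ G | {Z}.

No — B and G are d-connected given {Z}.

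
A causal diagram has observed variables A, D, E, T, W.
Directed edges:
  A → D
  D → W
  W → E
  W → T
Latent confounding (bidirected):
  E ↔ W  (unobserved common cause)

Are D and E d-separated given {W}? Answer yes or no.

Bayes-Ball from D | {W} reaches {A,E}.
E ∈ reach(D|{W}) ⇒ D ⊥̸ E | {W}.

No — D and E are d-connected given {W}.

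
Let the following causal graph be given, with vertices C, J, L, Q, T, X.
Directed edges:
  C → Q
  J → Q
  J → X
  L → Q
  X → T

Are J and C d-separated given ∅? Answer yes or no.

Yes — J ⊥ C | ∅.

Bayes-Ball from J | ∅ reaches {Q,T,X}.
C ∉ reach(J|∅) ⇒ J ⊥ C | ∅.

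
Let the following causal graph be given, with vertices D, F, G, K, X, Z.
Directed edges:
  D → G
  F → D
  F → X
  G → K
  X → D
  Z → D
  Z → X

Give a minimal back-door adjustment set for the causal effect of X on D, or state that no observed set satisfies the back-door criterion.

desc(X)\{X}={D,G,K}; candidates ⊆ {F,Z}.
size 0: {}; under {} X still reaches {D,F,G,K,Z} ∋ D.
size 1: {F}, {Z}; under {F} X still reaches {D,G,K,Z} ∋ D.
{F,Z}: X⊥D given {F,Z} in G with X→· removed — back-door holds.

X→D: minimal back-door set {F, Z}.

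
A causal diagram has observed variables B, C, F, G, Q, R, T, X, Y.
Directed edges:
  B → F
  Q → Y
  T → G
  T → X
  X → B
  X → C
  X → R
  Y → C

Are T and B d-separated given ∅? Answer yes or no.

Bayes-Ball from T | ∅ reaches {B,C,F,G,R,X}.
B ∈ reach(T|∅) ⇒ T ⊥̸ B | ∅.

No — T and B are d-connected given ∅.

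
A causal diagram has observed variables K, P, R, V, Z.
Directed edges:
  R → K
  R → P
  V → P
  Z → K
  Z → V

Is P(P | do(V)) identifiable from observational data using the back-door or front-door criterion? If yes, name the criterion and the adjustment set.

desc(V)\{V}={P}; candidates ⊆ {K,R,Z}.
∅: V⊥P given ∅ in G with V→· removed — back-door holds.
P(P|do(V)) = P(P|V) — no adjustment needed.

P(P|do(V)): backdoor, adjust for ∅.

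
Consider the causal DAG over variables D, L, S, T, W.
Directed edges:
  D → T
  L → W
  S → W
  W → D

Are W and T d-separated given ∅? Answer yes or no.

Bayes-Ball from W | ∅ reaches {D,L,S,T}.
T ∈ reach(W|∅) ⇒ W ⊥̸ T | ∅.

No — W and T are d-connected given ∅.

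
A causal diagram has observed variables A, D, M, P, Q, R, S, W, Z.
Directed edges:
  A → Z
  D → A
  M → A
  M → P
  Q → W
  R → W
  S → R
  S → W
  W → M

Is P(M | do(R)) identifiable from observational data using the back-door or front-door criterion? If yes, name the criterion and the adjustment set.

P(M|do(R)): backdoor, adjust for {S}.

desc(R)\{R}={A,M,P,W,Z}; candidates ⊆ {D,Q,S}.
size 0: {}; under {} R still reaches {A,M,P,S,W,Z} ∋ M.
{S}: R⊥M given {S} in G with R→· removed — back-door holds.
P(M|do(R)) = Σ_{S} P(M|R,S)·P(S).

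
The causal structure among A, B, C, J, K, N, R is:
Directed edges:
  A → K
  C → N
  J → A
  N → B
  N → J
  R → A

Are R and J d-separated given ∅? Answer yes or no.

Yes — R ⊥ J | ∅.

Bayes-Ball from R | ∅ reaches {A,K}.
J ∉ reach(R|∅) ⇒ R ⊥ J | ∅.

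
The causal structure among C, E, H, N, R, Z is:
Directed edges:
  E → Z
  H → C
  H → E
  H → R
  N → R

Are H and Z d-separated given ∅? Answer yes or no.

No — H and Z are d-connected given ∅.

Bayes-Ball from H | ∅ reaches {C,E,R,Z}.
Z ∈ reach(H|∅) ⇒ H ⊥̸ Z | ∅.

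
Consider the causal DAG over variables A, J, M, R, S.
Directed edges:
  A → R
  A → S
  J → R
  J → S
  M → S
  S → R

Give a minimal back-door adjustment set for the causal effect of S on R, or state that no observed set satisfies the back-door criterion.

S→R: minimal back-door set {A, J}.

desc(S)\{S}={R}; candidates ⊆ {A,J,M}.
size 0: {}; under {} S still reaches {A,J,M,R} ∋ R.
size 1: {A}, {J}, {M}; under {A} S still reaches {J,M,R} ∋ R.
{A,J}: S⊥R given {A,J} in G with S→· removed — back-door holds.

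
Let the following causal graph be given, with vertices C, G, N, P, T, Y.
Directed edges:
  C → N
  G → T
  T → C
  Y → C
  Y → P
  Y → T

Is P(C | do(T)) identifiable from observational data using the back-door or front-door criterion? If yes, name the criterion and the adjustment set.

P(C|do(T)): backdoor, adjust for {Y}.

desc(T)\{T}={C,N}; candidates ⊆ {G,P,Y}.
size 0: {}; under {} T still reaches {C,G,N,P,Y} ∋ C.
{Y}: T⊥C given {Y} in G with T→· removed — back-door holds.
P(C|do(T)) = Σ_{Y} P(C|T,Y)·P(Y).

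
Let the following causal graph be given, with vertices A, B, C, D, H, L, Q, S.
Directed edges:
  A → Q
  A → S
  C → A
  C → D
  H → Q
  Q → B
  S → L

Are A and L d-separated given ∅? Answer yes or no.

Bayes-Ball from A | ∅ reaches {B,C,D,L,Q,S}.
L ∈ reach(A|∅) ⇒ A ⊥̸ L | ∅.

No — A and L are d-connected given ∅.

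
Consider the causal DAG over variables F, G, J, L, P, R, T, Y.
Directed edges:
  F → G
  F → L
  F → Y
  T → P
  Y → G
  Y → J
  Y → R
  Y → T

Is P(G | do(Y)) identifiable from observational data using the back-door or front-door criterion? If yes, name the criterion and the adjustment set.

desc(Y)\{Y}={G,J,P,R,T}; candidates ⊆ {F,L}.
size 0: {}; under {} Y still reaches {F,G,L} ∋ G.
{F}: Y⊥G given {F} in G with Y→· removed — back-door holds.
P(G|do(Y)) = Σ_{F} P(G|Y,F)·P(F).

P(G|do(Y)): backdoor, adjust for {F}.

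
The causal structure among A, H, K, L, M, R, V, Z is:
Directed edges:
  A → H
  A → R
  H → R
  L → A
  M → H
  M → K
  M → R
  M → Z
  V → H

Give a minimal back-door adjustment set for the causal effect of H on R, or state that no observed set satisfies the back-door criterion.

H→R: minimal back-door set {A, M}.

desc(H)\{H}={R}; candidates ⊆ {A,K,L,M,V,Z}.
size 0: {}; under {} H still reaches {A,K,L,M,R,V,Z} ∋ R.
size 1: {A}, {K}, {L} …(+3); under {A} H still reaches {K,M,R,V,Z} ∋ R.
{A,M}: H⊥R given {A,M} in G with H→· removed — back-door holds.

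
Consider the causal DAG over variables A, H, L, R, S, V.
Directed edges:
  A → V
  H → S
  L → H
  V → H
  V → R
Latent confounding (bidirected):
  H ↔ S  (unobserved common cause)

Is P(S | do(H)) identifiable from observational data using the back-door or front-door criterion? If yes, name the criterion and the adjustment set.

desc(H)\{H}={S}; candidates ⊆ {A,L,R,V}.
H↔S: latent back-door arc(s) into H.
size 0: {}; under {} H still reaches {A,L,R,S,V} ∋ S.
size 1: {A}, {L}, {R} …(+1); under {A} H still reaches {L,R,S,V} ∋ S.
size 2: {A,L}, {A,R}, {A,V} …(+3); under {A,L} H still reaches {R,S,V} ∋ S.
H↔S cannot be blocked by any observed set — no back-door set.
No mediator lies on a directed H→…→S path.
Neither criterion identifies P(S|do(H)) in this graph.

P(S|do(H)): not identifiable (no BD/FD set).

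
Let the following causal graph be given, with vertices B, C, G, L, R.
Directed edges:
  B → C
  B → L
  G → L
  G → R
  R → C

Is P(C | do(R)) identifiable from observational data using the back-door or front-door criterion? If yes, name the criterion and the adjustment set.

P(C|do(R)): backdoor, adjust for ∅.

desc(R)\{R}={C}; candidates ⊆ {B,G,L}.
∅: R⊥C given ∅ in G with R→· removed — back-door holds.
P(C|do(R)) = P(C|R) — no adjustment needed.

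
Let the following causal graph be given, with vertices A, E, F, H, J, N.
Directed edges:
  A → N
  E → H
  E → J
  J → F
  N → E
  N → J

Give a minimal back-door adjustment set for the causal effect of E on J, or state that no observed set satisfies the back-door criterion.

desc(E)\{E}={F,H,J}; candidates ⊆ {A,N}.
size 0: {}; under {} E still reaches {A,F,J,N} ∋ J.
{N}: E⊥J given {N} in G with E→· removed — back-door holds.

E→J: minimal back-door set {N}.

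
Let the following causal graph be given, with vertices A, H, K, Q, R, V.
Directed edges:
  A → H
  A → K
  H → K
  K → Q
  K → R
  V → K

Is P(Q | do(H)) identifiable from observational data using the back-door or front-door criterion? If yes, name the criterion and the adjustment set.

P(Q|do(H)): backdoor, adjust for {A}.

desc(H)\{H}={K,Q,R}; candidates ⊆ {A,V}.
size 0: {}; under {} H still reaches {A,K,Q,R} ∋ Q.
{A}: H⊥Q given {A} in G with H→· removed — back-door holds.
P(Q|do(H)) = Σ_{A} P(Q|H,A)·P(A).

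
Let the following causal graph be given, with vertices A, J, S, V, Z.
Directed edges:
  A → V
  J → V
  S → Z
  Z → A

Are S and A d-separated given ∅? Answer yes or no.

Bayes-Ball from S | ∅ reaches {A,V,Z}.
A ∈ reach(S|∅) ⇒ S ⊥̸ A | ∅.

No — S and A are d-connected given ∅.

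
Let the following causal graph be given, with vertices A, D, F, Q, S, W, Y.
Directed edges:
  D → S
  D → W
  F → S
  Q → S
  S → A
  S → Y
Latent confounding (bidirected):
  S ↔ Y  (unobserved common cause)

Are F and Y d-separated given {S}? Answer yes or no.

No — F and Y are d-connected given {S}.

Bayes-Ball from F | {S} reaches {D,Q,W,Y}.
Y ∈ reach(F|{S}) ⇒ F ⊥̸ Y | {S}.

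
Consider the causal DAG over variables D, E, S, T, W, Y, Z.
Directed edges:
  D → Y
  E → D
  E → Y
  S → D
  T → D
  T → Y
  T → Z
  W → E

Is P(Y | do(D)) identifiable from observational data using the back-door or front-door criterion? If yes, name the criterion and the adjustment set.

P(Y|do(D)): backdoor, adjust for {E, T}.

desc(D)\{D}={Y}; candidates ⊆ {E,S,T,W,Z}.
size 0: {}; under {} D still reaches {E,S,T,W,Y,Z} ∋ Y.
size 1: {E}, {S}, {T} …(+2); under {E} D still reaches {S,T,Y,Z} ∋ Y.
{E,T}: D⊥Y given {E,T} in G with D→· removed — back-door holds.
P(Y|do(D)) = Σ_{E,T} P(Y|D,E,T)·P(E,T).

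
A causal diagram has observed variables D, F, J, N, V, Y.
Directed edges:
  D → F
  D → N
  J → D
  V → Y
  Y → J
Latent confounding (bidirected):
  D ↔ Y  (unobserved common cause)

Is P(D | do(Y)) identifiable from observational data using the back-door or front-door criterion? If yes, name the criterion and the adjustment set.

P(D|do(Y)): frontdoor, adjust for {J}.

desc(Y)\{Y}={D,F,J,N}; candidates ⊆ {V}.
Y↔D: latent back-door arc(s) into Y.
size 0: {}; under {} Y still reaches {D,F,N,V} ∋ D.
size 1: {V}; under {V} Y still reaches {D,F,N} ∋ D.
Y↔D cannot be blocked by any observed set — no back-door set.
{J}: (i) intercepts every directed Y→D path; (ii) no back-door Y→{J}; (iii) {Y} blocks every back-door {J}→D. Front-door holds.
P(D|do(Y)) = Σ_{J} P(J|Y) Σ_{Y'} P(D|J,Y')P(Y').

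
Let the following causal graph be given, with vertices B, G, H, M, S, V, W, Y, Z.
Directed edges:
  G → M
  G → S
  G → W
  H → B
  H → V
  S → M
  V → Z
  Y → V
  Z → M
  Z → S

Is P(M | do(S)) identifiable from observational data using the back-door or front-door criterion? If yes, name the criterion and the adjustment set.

P(M|do(S)): backdoor, adjust for {G, Z}.

desc(S)\{S}={M}; candidates ⊆ {B,G,H,V,W,Y,Z}.
size 0: {}; under {} S still reaches {B,G,H,M,V,W,Y,Z} ∋ M.
size 1: {B}, {G}, {H} …(+4); under {B} S still reaches {G,H,M,V,W,Y,Z} ∋ M.
{G,Z}: S⊥M given {G,Z} in G with S→· removed — back-door holds.
P(M|do(S)) = Σ_{G,Z} P(M|S,G,Z)·P(G,Z).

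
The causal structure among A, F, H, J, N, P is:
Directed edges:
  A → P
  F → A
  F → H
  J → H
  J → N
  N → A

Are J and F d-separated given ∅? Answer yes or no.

Yes — J ⊥ F | ∅.

Bayes-Ball from J | ∅ reaches {A,H,N,P}.
F ∉ reach(J|∅) ⇒ J ⊥ F | ∅.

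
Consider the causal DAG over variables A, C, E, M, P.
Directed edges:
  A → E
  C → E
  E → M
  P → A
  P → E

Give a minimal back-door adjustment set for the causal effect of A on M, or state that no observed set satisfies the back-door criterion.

A→M: minimal back-door set {P}.

desc(A)\{A}={E,M}; candidates ⊆ {C,P}.
size 0: {}; under {} A still reaches {E,M,P} ∋ M.
{P}: A⊥M given {P} in G with A→· removed — back-door holds.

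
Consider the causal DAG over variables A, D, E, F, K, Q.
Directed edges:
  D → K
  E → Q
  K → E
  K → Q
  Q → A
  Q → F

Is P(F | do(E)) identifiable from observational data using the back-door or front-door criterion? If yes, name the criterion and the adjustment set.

P(F|do(E)): backdoor, adjust for {K}.

desc(E)\{E}={A,F,Q}; candidates ⊆ {D,K}.
size 0: {}; under {} E still reaches {A,D,F,K,Q} ∋ F.
{K}: E⊥F given {K} in G with E→· removed — back-door holds.
P(F|do(E)) = Σ_{K} P(F|E,K)·P(K).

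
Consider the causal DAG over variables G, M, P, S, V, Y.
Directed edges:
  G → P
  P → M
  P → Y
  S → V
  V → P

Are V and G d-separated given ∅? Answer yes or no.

Bayes-Ball from V | ∅ reaches {M,P,S,Y}.
G ∉ reach(V|∅) ⇒ V ⊥ G | ∅.

Yes — V ⊥ G | ∅.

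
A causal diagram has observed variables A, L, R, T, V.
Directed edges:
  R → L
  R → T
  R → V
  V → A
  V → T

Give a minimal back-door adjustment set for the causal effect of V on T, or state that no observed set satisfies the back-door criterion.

desc(V)\{V}={A,T}; candidates ⊆ {L,R}.
size 0: {}; under {} V still reaches {L,R,T} ∋ T.
{R}: V⊥T given {R} in G with V→· removed — back-door holds.

V→T: minimal back-door set {R}.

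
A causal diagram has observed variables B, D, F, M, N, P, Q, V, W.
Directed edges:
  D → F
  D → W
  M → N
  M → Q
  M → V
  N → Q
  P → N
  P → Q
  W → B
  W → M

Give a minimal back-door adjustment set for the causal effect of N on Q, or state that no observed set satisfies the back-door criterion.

desc(N)\{N}={Q}; candidates ⊆ {B,D,F,M,P,V,W}.
size 0: {}; under {} N still reaches {B,D,F,M,P,Q,V,W} ∋ Q.
size 1: {B}, {D}, {F} …(+4); under {B} N still reaches {D,F,M,P,Q,V,W} ∋ Q.
{M,P}: N⊥Q given {M,P} in G with N→· removed — back-door holds.

N→Q: minimal back-door set {M, P}.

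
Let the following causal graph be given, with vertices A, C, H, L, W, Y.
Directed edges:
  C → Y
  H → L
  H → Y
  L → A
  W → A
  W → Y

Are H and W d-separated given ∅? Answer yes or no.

Yes — H ⊥ W | ∅.

Bayes-Ball from H | ∅ reaches {A,L,Y}.
W ∉ reach(H|∅) ⇒ H ⊥ W | ∅.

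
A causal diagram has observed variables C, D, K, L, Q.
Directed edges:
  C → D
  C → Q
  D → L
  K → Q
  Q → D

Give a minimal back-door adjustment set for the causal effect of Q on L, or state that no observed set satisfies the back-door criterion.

Q→L: minimal back-door set {C}.

desc(Q)\{Q}={D,L}; candidates ⊆ {C,K}.
size 0: {}; under {} Q still reaches {C,D,K,L} ∋ L.
{C}: Q⊥L given {C} in G with Q→· removed — back-door holds.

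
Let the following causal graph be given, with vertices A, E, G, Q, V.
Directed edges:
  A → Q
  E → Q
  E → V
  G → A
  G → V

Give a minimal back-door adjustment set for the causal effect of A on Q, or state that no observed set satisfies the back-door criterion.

A→Q: minimal back-door set ∅.

desc(A)\{A}={Q}; candidates ⊆ {E,G,V}.
∅: A⊥Q given ∅ in G with A→· removed — back-door holds.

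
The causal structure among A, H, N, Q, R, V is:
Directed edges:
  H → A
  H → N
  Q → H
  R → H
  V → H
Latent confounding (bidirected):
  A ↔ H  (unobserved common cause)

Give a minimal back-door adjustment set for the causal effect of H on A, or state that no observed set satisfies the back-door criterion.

desc(H)\{H}={A,N}; candidates ⊆ {Q,R,V}.
H↔A: latent back-door arc(s) into H.
size 0: {}; under {} H still reaches {A,Q,R,V} ∋ A.
size 1: {Q}, {R}, {V}; under {Q} H still reaches {A,R,V} ∋ A.
size 2: {Q,R}, {Q,V}, {R,V}; under {Q,R} H still reaches {A,V} ∋ A.
H↔A cannot be blocked by any observed set — no back-door set.

H→A: no observed back-door set.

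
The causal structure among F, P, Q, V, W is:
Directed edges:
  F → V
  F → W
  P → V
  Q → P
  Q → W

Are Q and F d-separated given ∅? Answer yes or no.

Yes — Q ⊥ F | ∅.

Bayes-Ball from Q | ∅ reaches {P,V,W}.
F ∉ reach(Q|∅) ⇒ Q ⊥ F | ∅.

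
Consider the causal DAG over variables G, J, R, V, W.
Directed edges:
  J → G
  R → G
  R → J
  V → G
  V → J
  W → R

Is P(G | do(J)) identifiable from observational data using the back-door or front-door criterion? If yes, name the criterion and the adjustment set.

desc(J)\{J}={G}; candidates ⊆ {R,V,W}.
size 0: {}; under {} J still reaches {G,R,V,W} ∋ G.
size 1: {R}, {V}, {W}; under {R} J still reaches {G,V} ∋ G.
{R,V}: J⊥G given {R,V} in G with J→· removed — back-door holds.
P(G|do(J)) = Σ_{R,V} P(G|J,R,V)·P(R,V).

P(G|do(J)): backdoor, adjust for {R, V}.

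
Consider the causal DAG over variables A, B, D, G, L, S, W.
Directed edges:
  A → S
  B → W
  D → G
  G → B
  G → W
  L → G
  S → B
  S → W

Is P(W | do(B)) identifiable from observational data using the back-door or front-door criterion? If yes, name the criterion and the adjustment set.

P(W|do(B)): backdoor, adjust for {G, S}.

desc(B)\{B}={W}; candidates ⊆ {A,D,G,L,S}.
size 0: {}; under {} B still reaches {A,D,G,L,S,W} ∋ W.
size 1: {A}, {D}, {G} …(+2); under {A} B still reaches {D,G,L,S,W} ∋ W.
{G,S}: B⊥W given {G,S} in G with B→· removed — back-door holds.
P(W|do(B)) = Σ_{G,S} P(W|B,G,S)·P(G,S).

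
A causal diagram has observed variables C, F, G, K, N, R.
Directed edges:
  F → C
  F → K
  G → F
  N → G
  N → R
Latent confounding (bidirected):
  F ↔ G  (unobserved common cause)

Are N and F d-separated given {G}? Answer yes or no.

Bayes-Ball from N | {G} reaches {C,F,K,R}.
F ∈ reach(N|{G}) ⇒ N ⊥̸ F | {G}.

No — N and F are d-connected given {G}.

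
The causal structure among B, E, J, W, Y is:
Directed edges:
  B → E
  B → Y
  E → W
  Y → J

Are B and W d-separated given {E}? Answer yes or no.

Yes — B ⊥ W | {E}.

Bayes-Ball from B | {E} reaches {J,Y}.
W ∉ reach(B|{E}) ⇒ B ⊥ W | {E}.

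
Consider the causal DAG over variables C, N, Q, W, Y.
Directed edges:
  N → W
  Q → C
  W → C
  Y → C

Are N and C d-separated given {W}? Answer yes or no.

Yes — N ⊥ C | {W}.

Bayes-Ball from N | {W} reaches ∅.
C ∉ reach(N|{W}) ⇒ N ⊥ C | {W}.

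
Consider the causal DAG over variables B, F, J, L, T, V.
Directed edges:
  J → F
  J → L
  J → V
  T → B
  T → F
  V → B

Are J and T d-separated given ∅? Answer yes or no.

Bayes-Ball from J | ∅ reaches {B,F,L,V}.
T ∉ reach(J|∅) ⇒ J ⊥ T | ∅.

Yes — J ⊥ T | ∅.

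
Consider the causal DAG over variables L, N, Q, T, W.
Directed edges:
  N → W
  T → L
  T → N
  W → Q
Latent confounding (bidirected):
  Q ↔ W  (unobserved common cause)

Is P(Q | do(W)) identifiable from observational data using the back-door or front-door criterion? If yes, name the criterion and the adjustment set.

desc(W)\{W}={Q}; candidates ⊆ {L,N,T}.
W↔Q: latent back-door arc(s) into W.
size 0: {}; under {} W still reaches {L,N,Q,T} ∋ Q.
size 1: {L}, {N}, {T}; under {L} W still reaches {N,Q,T} ∋ Q.
size 2: {L,N}, {L,T}, {N,T}; under {L,N} W still reaches {Q} ∋ Q.
W↔Q cannot be blocked by any observed set — no back-door set.
No mediator lies on a directed W→…→Q path.
Neither criterion identifies P(Q|do(W)) in this graph.

P(Q|do(W)): not identifiable (no BD/FD set).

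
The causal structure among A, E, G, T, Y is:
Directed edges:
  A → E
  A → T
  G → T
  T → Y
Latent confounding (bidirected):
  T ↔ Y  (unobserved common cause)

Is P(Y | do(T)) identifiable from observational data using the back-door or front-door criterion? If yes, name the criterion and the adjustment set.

desc(T)\{T}={Y}; candidates ⊆ {A,E,G}.
T↔Y: latent back-door arc(s) into T.
size 0: {}; under {} T still reaches {A,E,G,Y} ∋ Y.
size 1: {A}, {E}, {G}; under {A} T still reaches {G,Y} ∋ Y.
size 2: {A,E}, {A,G}, {E,G}; under {A,E} T still reaches {G,Y} ∋ Y.
T↔Y cannot be blocked by any observed set — no back-door set.
No mediator lies on a directed T→…→Y path.
Neither criterion identifies P(Y|do(T)) in this graph.

P(Y|do(T)): not identifiable (no BD/FD set).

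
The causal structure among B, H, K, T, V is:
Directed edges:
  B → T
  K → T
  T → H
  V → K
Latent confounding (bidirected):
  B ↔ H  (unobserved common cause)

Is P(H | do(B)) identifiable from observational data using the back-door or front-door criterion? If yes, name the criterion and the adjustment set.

desc(B)\{B}={H,T}; candidates ⊆ {K,V}.
B↔H: latent back-door arc(s) into B.
size 0: {}; under {} B still reaches {H} ∋ H.
size 1: {K}, {V}; under {K} B still reaches {H} ∋ H.
size 2: {K,V}; under {K,V} B still reaches {H} ∋ H.
B↔H cannot be blocked by any observed set — no back-door set.
{T}: (i) intercepts every directed B→H path; (ii) no back-door B→{T}; (iii) {B} blocks every back-door {T}→H. Front-door holds.
P(H|do(B)) = Σ_{T} P(T|B) Σ_{B'} P(H|T,B')P(B').

P(H|do(B)): frontdoor, adjust for {T}.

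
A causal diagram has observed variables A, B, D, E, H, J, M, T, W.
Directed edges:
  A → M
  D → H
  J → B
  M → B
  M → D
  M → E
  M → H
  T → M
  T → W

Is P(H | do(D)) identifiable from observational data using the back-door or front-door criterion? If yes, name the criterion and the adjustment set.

P(H|do(D)): backdoor, adjust for {M}.

desc(D)\{D}={H}; candidates ⊆ {A,B,E,J,M,T,W}.
size 0: {}; under {} D still reaches {A,B,E,H,M,T,W} ∋ H.
{M}: D⊥H given {M} in G with D→· removed — back-door holds.
P(H|do(D)) = Σ_{M} P(H|D,M)·P(M).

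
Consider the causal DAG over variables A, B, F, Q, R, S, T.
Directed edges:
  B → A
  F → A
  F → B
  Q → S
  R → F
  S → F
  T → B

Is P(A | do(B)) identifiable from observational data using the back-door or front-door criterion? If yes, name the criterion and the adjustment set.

P(A|do(B)): backdoor, adjust for {F}.

desc(B)\{B}={A}; candidates ⊆ {F,Q,R,S,T}.
size 0: {}; under {} B still reaches {A,F,Q,R,S,T} ∋ A.
{F}: B⊥A given {F} in G with B→· removed — back-door holds.
P(A|do(B)) = Σ_{F} P(A|B,F)·P(F).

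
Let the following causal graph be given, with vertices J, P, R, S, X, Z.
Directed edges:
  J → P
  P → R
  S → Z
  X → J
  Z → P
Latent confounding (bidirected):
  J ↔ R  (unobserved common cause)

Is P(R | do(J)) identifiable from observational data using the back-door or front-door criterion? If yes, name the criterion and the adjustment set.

desc(J)\{J}={P,R}; candidates ⊆ {S,X,Z}.
J↔R: latent back-door arc(s) into J.
size 0: {}; under {} J still reaches {R,X} ∋ R.
size 1: {S}, {X}, {Z}; under {S} J still reaches {R,X} ∋ R.
size 2: {S,X}, {S,Z}, {X,Z}; under {S,X} J still reaches {R} ∋ R.
J↔R cannot be blocked by any observed set — no back-door set.
{P}: (i) intercepts every directed J→R path; (ii) no back-door J→{P}; (iii) {J} blocks every back-door {P}→R. Front-door holds.
P(R|do(J)) = Σ_{P} P(P|J) Σ_{J'} P(R|P,J')P(J').

P(R|do(J)): frontdoor, adjust for {P}.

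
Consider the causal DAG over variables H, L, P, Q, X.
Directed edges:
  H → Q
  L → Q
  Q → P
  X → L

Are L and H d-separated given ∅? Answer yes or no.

Bayes-Ball from L | ∅ reaches {P,Q,X}.
H ∉ reach(L|∅) ⇒ L ⊥ H | ∅.

Yes — L ⊥ H | ∅.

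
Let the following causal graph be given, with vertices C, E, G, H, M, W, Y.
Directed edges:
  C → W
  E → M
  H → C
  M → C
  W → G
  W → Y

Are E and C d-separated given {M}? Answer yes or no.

Yes — E ⊥ C | {M}.

Bayes-Ball from E | {M} reaches ∅.
C ∉ reach(E|{M}) ⇒ E ⊥ C | {M}.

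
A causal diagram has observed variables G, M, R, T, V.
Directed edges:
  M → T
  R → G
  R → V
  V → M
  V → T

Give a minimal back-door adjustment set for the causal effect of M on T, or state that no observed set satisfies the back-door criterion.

desc(M)\{M}={T}; candidates ⊆ {G,R,V}.
size 0: {}; under {} M still reaches {G,R,T,V} ∋ T.
{V}: M⊥T given {V} in G with M→· removed — back-door holds.

M→T: minimal back-door set {V}.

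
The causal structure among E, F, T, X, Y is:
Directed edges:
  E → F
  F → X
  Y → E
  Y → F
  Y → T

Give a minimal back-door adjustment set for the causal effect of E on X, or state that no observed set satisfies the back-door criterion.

desc(E)\{E}={F,X}; candidates ⊆ {T,Y}.
size 0: {}; under {} E still reaches {F,T,X,Y} ∋ X.
{Y}: E⊥X given {Y} in G with E→· removed — back-door holds.

E→X: minimal back-door set {Y}.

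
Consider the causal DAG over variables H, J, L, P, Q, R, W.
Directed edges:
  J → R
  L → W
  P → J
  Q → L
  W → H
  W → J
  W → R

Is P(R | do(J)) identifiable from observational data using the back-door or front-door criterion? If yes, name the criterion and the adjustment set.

P(R|do(J)): backdoor, adjust for {W}.

desc(J)\{J}={R}; candidates ⊆ {H,L,P,Q,W}.
size 0: {}; under {} J still reaches {H,L,P,Q,R,W} ∋ R.
{W}: J⊥R given {W} in G with J→· removed — back-door holds.
P(R|do(J)) = Σ_{W} P(R|J,W)·P(W).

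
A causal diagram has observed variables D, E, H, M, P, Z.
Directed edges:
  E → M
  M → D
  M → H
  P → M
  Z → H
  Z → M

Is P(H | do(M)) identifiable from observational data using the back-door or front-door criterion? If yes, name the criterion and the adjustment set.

desc(M)\{M}={D,H}; candidates ⊆ {E,P,Z}.
size 0: {}; under {} M still reaches {E,H,P,Z} ∋ H.
{Z}: M⊥H given {Z} in G with M→· removed — back-door holds.
P(H|do(M)) = Σ_{Z} P(H|M,Z)·P(Z).

P(H|do(M)): backdoor, adjust for {Z}.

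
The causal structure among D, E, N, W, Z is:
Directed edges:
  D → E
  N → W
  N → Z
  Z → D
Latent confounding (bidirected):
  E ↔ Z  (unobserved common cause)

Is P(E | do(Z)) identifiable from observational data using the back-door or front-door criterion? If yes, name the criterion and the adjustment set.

desc(Z)\{Z}={D,E}; candidates ⊆ {N,W}.
Z↔E: latent back-door arc(s) into Z.
size 0: {}; under {} Z still reaches {E,N,W} ∋ E.
size 1: {N}, {W}; under {N} Z still reaches {E} ∋ E.
size 2: {N,W}; under {N,W} Z still reaches {E} ∋ E.
Z↔E cannot be blocked by any observed set — no back-door set.
{D}: (i) intercepts every directed Z→E path; (ii) no back-door Z→{D}; (iii) {Z} blocks every back-door {D}→E. Front-door holds.
P(E|do(Z)) = Σ_{D} P(D|Z) Σ_{Z'} P(E|D,Z')P(Z').

P(E|do(Z)): frontdoor, adjust for {D}.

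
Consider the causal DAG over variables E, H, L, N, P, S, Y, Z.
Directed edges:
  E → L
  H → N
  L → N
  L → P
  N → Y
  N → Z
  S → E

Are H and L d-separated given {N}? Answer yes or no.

No — H and L are d-connected given {N}.

Bayes-Ball from H | {N} reaches {E,L,P,S}.
L ∈ reach(H|{N}) ⇒ H ⊥̸ L | {N}.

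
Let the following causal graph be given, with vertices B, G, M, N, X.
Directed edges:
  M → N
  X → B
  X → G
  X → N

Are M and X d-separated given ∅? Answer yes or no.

Bayes-Ball from M | ∅ reaches {N}.
X ∉ reach(M|∅) ⇒ M ⊥ X | ∅.

Yes — M ⊥ X | ∅.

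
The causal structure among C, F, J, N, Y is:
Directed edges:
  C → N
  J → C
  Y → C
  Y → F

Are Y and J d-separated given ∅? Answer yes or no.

Bayes-Ball from Y | ∅ reaches {C,F,N}.
J ∉ reach(Y|∅) ⇒ Y ⊥ J | ∅.

Yes — Y ⊥ J | ∅.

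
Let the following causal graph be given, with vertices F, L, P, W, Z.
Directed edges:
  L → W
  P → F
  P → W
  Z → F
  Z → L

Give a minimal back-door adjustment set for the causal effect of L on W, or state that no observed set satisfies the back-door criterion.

L→W: minimal back-door set ∅.

desc(L)\{L}={W}; candidates ⊆ {F,P,Z}.
∅: L⊥W given ∅ in G with L→· removed — back-door holds.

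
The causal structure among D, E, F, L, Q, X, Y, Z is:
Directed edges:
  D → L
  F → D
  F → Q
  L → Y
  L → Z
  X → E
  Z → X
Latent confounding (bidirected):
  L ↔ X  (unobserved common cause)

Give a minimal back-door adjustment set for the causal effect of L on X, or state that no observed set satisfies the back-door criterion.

L→X: no observed back-door set.

desc(L)\{L}={E,X,Y,Z}; candidates ⊆ {D,F,Q}.
L↔X: latent back-door arc(s) into L.
size 0: {}; under {} L still reaches {D,E,F,Q,X} ∋ X.
size 1: {D}, {F}, {Q}; under {D} L still reaches {E,X} ∋ X.
size 2: {D,F}, {D,Q}, {F,Q}; under {D,F} L still reaches {E,X} ∋ X.
L↔X cannot be blocked by any observed set — no back-door set.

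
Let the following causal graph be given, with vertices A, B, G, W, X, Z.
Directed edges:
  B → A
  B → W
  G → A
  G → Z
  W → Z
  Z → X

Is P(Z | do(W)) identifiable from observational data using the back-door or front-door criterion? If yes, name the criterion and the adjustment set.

P(Z|do(W)): backdoor, adjust for ∅.

desc(W)\{W}={X,Z}; candidates ⊆ {A,B,G}.
∅: W⊥Z given ∅ in G with W→· removed — back-door holds.
P(Z|do(W)) = P(Z|W) — no adjustment needed.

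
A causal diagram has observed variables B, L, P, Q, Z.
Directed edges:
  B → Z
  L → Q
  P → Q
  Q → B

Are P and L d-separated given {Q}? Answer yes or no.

Bayes-Ball from P | {Q} reaches {L}.
L ∈ reach(P|{Q}) ⇒ P ⊥̸ L | {Q}.

No — P and L are d-connected given {Q}.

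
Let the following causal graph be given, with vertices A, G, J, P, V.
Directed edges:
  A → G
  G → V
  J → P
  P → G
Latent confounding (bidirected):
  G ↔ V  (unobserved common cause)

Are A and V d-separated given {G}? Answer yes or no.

Bayes-Ball from A | {G} reaches {J,P,V}.
V ∈ reach(A|{G}) ⇒ A ⊥̸ V | {G}.

No — A and V are d-connected given {G}.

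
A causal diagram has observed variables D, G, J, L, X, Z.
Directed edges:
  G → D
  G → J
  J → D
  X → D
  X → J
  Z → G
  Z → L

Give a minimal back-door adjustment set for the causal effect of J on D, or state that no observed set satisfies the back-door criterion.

desc(J)\{J}={D}; candidates ⊆ {G,L,X,Z}.
size 0: {}; under {} J still reaches {D,G,L,X,Z} ∋ D.
size 1: {G}, {L}, {X} …(+1); under {G} J still reaches {D,X} ∋ D.
{G,X}: J⊥D given {G,X} in G with J→· removed — back-door holds.

J→D: minimal back-door set {G, X}.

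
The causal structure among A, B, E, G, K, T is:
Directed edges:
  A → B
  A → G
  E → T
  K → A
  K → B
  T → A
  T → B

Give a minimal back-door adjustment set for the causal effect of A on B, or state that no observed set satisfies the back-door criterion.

desc(A)\{A}={B,G}; candidates ⊆ {E,K,T}.
size 0: {}; under {} A still reaches {B,E,K,T} ∋ B.
size 1: {E}, {K}, {T}; under {E} A still reaches {B,K,T} ∋ B.
{K,T}: A⊥B given {K,T} in G with A→· removed — back-door holds.

A→B: minimal back-door set {K, T}.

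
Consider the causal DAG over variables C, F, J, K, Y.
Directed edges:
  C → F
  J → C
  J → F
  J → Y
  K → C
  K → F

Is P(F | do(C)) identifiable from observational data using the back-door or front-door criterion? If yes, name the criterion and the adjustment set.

desc(C)\{C}={F}; candidates ⊆ {J,K,Y}.
size 0: {}; under {} C still reaches {F,J,K,Y} ∋ F.
size 1: {J}, {K}, {Y}; under {J} C still reaches {F,K} ∋ F.
{J,K}: C⊥F given {J,K} in G with C→· removed — back-door holds.
P(F|do(C)) = Σ_{J,K} P(F|C,J,K)·P(J,K).

P(F|do(C)): backdoor, adjust for {J, K}.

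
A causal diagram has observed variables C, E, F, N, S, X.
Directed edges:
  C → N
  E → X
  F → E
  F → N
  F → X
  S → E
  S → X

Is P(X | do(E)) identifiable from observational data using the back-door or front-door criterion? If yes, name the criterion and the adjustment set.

P(X|do(E)): backdoor, adjust for {F, S}.

desc(E)\{E}={X}; candidates ⊆ {C,F,N,S}.
size 0: {}; under {} E still reaches {F,N,S,X} ∋ X.
size 1: {C}, {F}, {N} …(+1); under {C} E still reaches {F,N,S,X} ∋ X.
{F,S}: E⊥X given {F,S} in G with E→· removed — back-door holds.
P(X|do(E)) = Σ_{F,S} P(X|E,F,S)·P(F,S).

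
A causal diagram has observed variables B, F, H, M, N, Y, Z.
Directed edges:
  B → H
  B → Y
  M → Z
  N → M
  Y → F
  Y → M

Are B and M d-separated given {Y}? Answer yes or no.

Bayes-Ball from B | {Y} reaches {H}.
M ∉ reach(B|{Y}) ⇒ B ⊥ M | {Y}.

Yes — B ⊥ M | {Y}.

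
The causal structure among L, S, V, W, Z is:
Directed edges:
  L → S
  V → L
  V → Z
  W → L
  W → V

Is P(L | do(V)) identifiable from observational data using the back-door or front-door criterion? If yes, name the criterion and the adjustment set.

P(L|do(V)): backdoor, adjust for {W}.

desc(V)\{V}={L,S,Z}; candidates ⊆ {W}.
size 0: {}; under {} V still reaches {L,S,W} ∋ L.
{W}: V⊥L given {W} in G with V→· removed — back-door holds.
P(L|do(V)) = Σ_{W} P(L|V,W)·P(W).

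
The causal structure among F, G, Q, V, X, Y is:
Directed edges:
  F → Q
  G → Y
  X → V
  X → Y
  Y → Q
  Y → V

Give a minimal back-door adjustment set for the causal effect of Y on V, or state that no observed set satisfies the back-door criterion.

Y→V: minimal back-door set {X}.

desc(Y)\{Y}={Q,V}; candidates ⊆ {F,G,X}.
size 0: {}; under {} Y still reaches {G,V,X} ∋ V.
{X}: Y⊥V given {X} in G with Y→· removed — back-door holds.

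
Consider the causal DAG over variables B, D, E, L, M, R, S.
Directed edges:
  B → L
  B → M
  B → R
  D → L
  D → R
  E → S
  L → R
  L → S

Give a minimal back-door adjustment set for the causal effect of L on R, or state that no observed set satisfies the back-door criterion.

L→R: minimal back-door set {B, D}.

desc(L)\{L}={R,S}; candidates ⊆ {B,D,E,M}.
size 0: {}; under {} L still reaches {B,D,M,R} ∋ R.
size 1: {B}, {D}, {E} …(+1); under {B} L still reaches {D,R} ∋ R.
{B,D}: L⊥R given {B,D} in G with L→· removed — back-door holds.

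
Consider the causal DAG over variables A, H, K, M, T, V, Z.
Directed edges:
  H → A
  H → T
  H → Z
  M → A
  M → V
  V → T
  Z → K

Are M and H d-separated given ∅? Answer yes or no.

Yes — M ⊥ H | ∅.

Bayes-Ball from M | ∅ reaches {A,T,V}.
H ∉ reach(M|∅) ⇒ M ⊥ H | ∅.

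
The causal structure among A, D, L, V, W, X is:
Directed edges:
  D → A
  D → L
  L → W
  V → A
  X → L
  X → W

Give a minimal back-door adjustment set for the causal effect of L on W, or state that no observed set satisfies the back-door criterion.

L→W: minimal back-door set {X}.

desc(L)\{L}={W}; candidates ⊆ {A,D,V,X}.
size 0: {}; under {} L still reaches {A,D,W,X} ∋ W.
{X}: L⊥W given {X} in G with L→· removed — back-door holds.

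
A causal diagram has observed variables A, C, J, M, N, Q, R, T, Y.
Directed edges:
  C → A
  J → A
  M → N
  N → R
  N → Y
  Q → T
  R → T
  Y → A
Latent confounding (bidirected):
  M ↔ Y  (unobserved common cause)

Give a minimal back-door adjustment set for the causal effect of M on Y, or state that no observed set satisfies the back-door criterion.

desc(M)\{M}={A,N,R,T,Y}; candidates ⊆ {C,J,Q}.
M↔Y: latent back-door arc(s) into M.
size 0: {}; under {} M still reaches {A,Y} ∋ Y.
size 1: {C}, {J}, {Q}; under {C} M still reaches {A,Y} ∋ Y.
size 2: {C,J}, {C,Q}, {J,Q}; under {C,J} M still reaches {A,Y} ∋ Y.
M↔Y cannot be blocked by any observed set — no back-door set.

M→Y: no observed back-door set.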